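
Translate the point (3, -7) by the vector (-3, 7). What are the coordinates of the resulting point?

Translation by (-3, 7) (homogeneous matrix [[1, 0, -3], [0, 1, 7], [0, 0, 1]]):
x' = 3 + -3 = 0
y' = -7 + 7 = 0
Result: (0, 0)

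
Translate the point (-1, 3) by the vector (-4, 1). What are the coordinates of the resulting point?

Translation by (-4, 1) (homogeneous matrix [[1, 0, -4], [0, 1, 1], [0, 0, 1]]):
x' = -1 + -4 = -5
y' = 3 + 1 = 4
Result: (-5, 4)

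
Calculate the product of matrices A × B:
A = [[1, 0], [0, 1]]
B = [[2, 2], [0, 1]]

Matrix multiplication:
C[0][0] = 1×2 + 0×0 = 2
C[0][1] = 1×2 + 0×1 = 2
C[1][0] = 0×2 + 1×0 = 0
C[1][1] = 0×2 + 1×1 = 1
Result: [[2, 2], [0, 1]]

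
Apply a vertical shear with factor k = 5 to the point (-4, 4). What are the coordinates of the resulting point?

Shear matrix for vertical shear with factor k = 5:
[[1, 0], [5, 1]]
Result: (-4, 4) → (-4, -16)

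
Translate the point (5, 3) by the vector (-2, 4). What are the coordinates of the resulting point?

Translation by (-2, 4) (homogeneous matrix [[1, 0, -2], [0, 1, 4], [0, 0, 1]]):
x' = 5 + -2 = 3
y' = 3 + 4 = 7
Result: (3, 7)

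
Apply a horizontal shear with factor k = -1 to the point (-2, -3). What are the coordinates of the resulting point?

Shear matrix for horizontal shear with factor k = -1:
[[1, -1], [0, 1]]
Result: (-2, -3) → (1, -3)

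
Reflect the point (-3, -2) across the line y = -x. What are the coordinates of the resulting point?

Reflection across line y = -x: (-3, -2) → (2, 3)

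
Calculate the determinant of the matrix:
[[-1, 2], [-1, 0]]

For a 2×2 matrix [[a, b], [c, d]], det = ad - bc
det = (-1)(0) - (2)(-1) = 0 - -2 = 2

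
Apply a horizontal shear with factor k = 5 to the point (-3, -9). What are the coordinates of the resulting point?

Shear matrix for horizontal shear with factor k = 5:
[[1, 5], [0, 1]]
Result: (-3, -9) → (-48, -9)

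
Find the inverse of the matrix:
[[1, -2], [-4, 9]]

For [[a,b],[c,d]], inverse = (1/det)·[[d,-b],[-c,a]]
det = (1)(9) - (-2)(-4) = 9 - 8 = 1
Inverse = [[9, 2], [4, 1]]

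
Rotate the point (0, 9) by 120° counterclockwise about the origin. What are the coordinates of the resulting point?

Rotation matrix for 120°: [[cos 120°, -sin 120°], [sin 120°, cos 120°]] ≈ [[-0.500000, -0.866025], [0.866025, -0.500000]]
[[-0.500000, -0.866025], [0.866025, -0.500000]] × [0, 9]ᵀ ≈ [-7.7942, -4.5000]ᵀ
Result: (-7.7942, -4.5000)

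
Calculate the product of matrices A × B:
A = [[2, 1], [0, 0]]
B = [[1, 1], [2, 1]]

Matrix multiplication:
C[0][0] = 2×1 + 1×2 = 4
C[0][1] = 2×1 + 1×1 = 3
C[1][0] = 0×1 + 0×2 = 0
C[1][1] = 0×1 + 0×1 = 0
Result: [[4, 3], [0, 0]]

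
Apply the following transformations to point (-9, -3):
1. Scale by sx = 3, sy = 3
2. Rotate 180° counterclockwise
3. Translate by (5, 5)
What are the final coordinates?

Step 1: Scale → (-27, -9)
Step 2: Rotate 180° → (27, 9)
Step 3: Translate → (32, 14)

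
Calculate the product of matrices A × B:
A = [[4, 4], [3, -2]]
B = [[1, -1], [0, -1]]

Matrix multiplication:
C[0][0] = 4×1 + 4×0 = 4
C[0][1] = 4×-1 + 4×-1 = -8
C[1][0] = 3×1 + -2×0 = 3
C[1][1] = 3×-1 + -2×-1 = -1
Result: [[4, -8], [3, -1]]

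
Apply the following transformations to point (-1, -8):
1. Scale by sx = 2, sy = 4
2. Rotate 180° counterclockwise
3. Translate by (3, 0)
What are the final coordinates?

Step 1: Scale → (-2, -32)
Step 2: Rotate 180° → (2, 32)
Step 3: Translate → (5, 32)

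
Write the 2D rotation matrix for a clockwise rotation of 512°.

Rotation matrix formula: [[cos θ, -sin θ], [sin θ, cos θ]]
A clockwise rotation by 512° is equivalent to a counterclockwise rotation by -512°.
For θ = -512°:
cos(-512°) = -0.8829
sin(-512°) = -0.4695
Result: [[-0.8829, 0.4695], [-0.4695, -0.8829]]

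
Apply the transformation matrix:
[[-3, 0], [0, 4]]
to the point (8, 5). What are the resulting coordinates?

Matrix multiplication:
[[-3, 0], [0, 4]] × [8, 5]ᵀ
= [(-3)(8) + (0)(5), (0)(8) + (4)(5)]ᵀ
= [-24, 20]ᵀ
Result: (-24, 20)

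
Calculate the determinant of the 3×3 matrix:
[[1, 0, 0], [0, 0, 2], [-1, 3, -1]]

Expansion along first row:
det = 1·det([[0,2],[3,-1]]) - 0·det([[0,2],[-1,-1]]) + 0·det([[0,0],[-1,3]])
    = 1·(0·-1 - 2·3) - 0·(0·-1 - 2·-1) + 0·(0·3 - 0·-1)
    = 1·-6 - 0·2 + 0·0
    = -6 + 0 + 0 = -6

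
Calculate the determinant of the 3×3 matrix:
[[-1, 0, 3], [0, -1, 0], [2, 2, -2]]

Expansion along first row:
det = -1·det([[-1,0],[2,-2]]) - 0·det([[0,0],[2,-2]]) + 3·det([[0,-1],[2,2]])
    = -1·(-1·-2 - 0·2) - 0·(0·-2 - 0·2) + 3·(0·2 - -1·2)
    = -1·2 - 0·0 + 3·2
    = -2 + 0 + 6 = 4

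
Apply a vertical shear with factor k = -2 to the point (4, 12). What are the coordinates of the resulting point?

Shear matrix for vertical shear with factor k = -2:
[[1, 0], [-2, 1]]
Result: (4, 12) → (4, 4)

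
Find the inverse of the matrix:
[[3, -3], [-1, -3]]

For [[a,b],[c,d]], inverse = (1/det)·[[d,-b],[-c,a]]
det = (3)(-3) - (-3)(-1) = -9 - 3 = -12
Inverse = (1/-12)·[[-3, 3], [1, 3]]
= [[1/4, -1/4], [-1/12, -1/4]]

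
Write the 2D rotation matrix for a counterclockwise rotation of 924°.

Rotation matrix formula: [[cos θ, -sin θ], [sin θ, cos θ]]
For θ = 924°:
cos(924°) = -0.9135
sin(924°) = -0.4067
Result: [[-0.9135, 0.4067], [-0.4067, -0.9135]]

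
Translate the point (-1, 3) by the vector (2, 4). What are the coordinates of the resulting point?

Translation by (2, 4) (homogeneous matrix [[1, 0, 2], [0, 1, 4], [0, 0, 1]]):
x' = -1 + 2 = 1
y' = 3 + 4 = 7
Result: (1, 7)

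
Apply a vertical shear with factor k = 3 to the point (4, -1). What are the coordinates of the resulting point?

Shear matrix for vertical shear with factor k = 3:
[[1, 0], [3, 1]]
Result: (4, -1) → (4, 11)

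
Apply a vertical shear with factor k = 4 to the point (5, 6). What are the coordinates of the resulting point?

Shear matrix for vertical shear with factor k = 4:
[[1, 0], [4, 1]]
Result: (5, 6) → (5, 26)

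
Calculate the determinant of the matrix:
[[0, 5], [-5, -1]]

For a 2×2 matrix [[a, b], [c, d]], det = ad - bc
det = (0)(-1) - (5)(-5) = 0 - -25 = 25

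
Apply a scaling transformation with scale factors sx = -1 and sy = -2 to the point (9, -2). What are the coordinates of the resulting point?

Scaling matrix:
[[-1, 0], [0, -2]]
Result: (9 × -1, -2 × -2) = (-9, 4)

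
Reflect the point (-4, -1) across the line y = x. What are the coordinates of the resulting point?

Reflection across line y = x: (-4, -1) → (-1, -4)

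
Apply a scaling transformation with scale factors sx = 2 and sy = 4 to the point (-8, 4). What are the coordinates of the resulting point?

Scaling matrix:
[[2, 0], [0, 4]]
Result: (-8 × 2, 4 × 4) = (-16, 16)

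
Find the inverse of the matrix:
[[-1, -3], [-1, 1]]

For [[a,b],[c,d]], inverse = (1/det)·[[d,-b],[-c,a]]
det = (-1)(1) - (-3)(-1) = -1 - 3 = -4
Inverse = (1/-4)·[[1, 3], [1, -1]]
= [[-1/4, -3/4], [-1/4, 1/4]]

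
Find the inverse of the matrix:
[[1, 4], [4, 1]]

For [[a,b],[c,d]], inverse = (1/det)·[[d,-b],[-c,a]]
det = (1)(1) - (4)(4) = 1 - 16 = -15
Inverse = (1/-15)·[[1, -4], [-4, 1]]
= [[-1/15, 4/15], [4/15, -1/15]]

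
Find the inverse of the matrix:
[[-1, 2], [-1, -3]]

For [[a,b],[c,d]], inverse = (1/det)·[[d,-b],[-c,a]]
det = (-1)(-3) - (2)(-1) = 3 - -2 = 5
Inverse = (1/5)·[[-3, -2], [1, -1]]
= [[-3/5, -2/5], [1/5, -1/5]]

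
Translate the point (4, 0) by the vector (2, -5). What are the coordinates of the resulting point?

Translation by (2, -5) (homogeneous matrix [[1, 0, 2], [0, 1, -5], [0, 0, 1]]):
x' = 4 + 2 = 6
y' = 0 + -5 = -5
Result: (6, -5)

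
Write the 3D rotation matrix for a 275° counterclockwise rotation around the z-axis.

Rotation matrix for counterclockwise 275° around z-axis:
cos(275°) = 0.0872, sin(275°) = -0.9962
Result: [[0.0872, 0.9962, 0], [-0.9962, 0.0872, 0], [0, 0, 1]]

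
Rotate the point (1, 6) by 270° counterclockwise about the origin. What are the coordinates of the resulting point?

Rotation matrix for 270°: [[cos 270°, -sin 270°], [sin 270°, cos 270°]] = [[0, 1], [-1, 0]]
[[0, 1], [-1, 0]] × [1, 6]ᵀ = [6, -1]ᵀ
Result: (6, -1)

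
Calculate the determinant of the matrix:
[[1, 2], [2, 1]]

For a 2×2 matrix [[a, b], [c, d]], det = ad - bc
det = (1)(1) - (2)(2) = 1 - 4 = -3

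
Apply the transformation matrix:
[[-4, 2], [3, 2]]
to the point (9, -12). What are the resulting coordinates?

Matrix multiplication:
[[-4, 2], [3, 2]] × [9, -12]ᵀ
= [(-4)(9) + (2)(-12), (3)(9) + (2)(-12)]ᵀ
= [-60, 3]ᵀ
Result: (-60, 3)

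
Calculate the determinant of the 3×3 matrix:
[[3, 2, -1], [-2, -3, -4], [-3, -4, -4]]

Expansion along first row:
det = 3·det([[-3,-4],[-4,-4]]) - 2·det([[-2,-4],[-3,-4]]) + -1·det([[-2,-3],[-3,-4]])
    = 3·(-3·-4 - -4·-4) - 2·(-2·-4 - -4·-3) + -1·(-2·-4 - -3·-3)
    = 3·-4 - 2·-4 + -1·-1
    = -12 + 8 + 1 = -3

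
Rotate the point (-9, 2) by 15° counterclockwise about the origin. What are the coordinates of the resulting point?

Rotation matrix for 15°: [[cos 15°, -sin 15°], [sin 15°, cos 15°]] ≈ [[0.965926, -0.258819], [0.258819, 0.965926]]
[[0.965926, -0.258819], [0.258819, 0.965926]] × [-9, 2]ᵀ ≈ [-9.2110, -0.3975]ᵀ
Result: (-9.2110, -0.3975)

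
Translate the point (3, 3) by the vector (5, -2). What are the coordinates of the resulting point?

Translation by (5, -2) (homogeneous matrix [[1, 0, 5], [0, 1, -2], [0, 0, 1]]):
x' = 3 + 5 = 8
y' = 3 + -2 = 1
Result: (8, 1)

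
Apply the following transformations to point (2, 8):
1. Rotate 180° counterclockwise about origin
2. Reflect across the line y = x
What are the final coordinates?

Step 1: Rotate 180° → (-2, -8)
Step 2: Reflect across line y = x → (-8, -2)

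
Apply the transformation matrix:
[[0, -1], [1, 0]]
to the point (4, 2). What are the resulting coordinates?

Matrix multiplication:
[[0, -1], [1, 0]] × [4, 2]ᵀ
= [(0)(4) + (-1)(2), (1)(4) + (0)(2)]ᵀ
= [-2, 4]ᵀ
Result: (-2, 4)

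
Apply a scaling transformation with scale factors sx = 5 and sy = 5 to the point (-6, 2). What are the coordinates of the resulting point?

Scaling matrix:
[[5, 0], [0, 5]]
Result: (-6 × 5, 2 × 5) = (-30, 10)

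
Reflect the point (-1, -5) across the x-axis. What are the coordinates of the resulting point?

Reflection across x-axis: (-1, -5) → (-1, 5)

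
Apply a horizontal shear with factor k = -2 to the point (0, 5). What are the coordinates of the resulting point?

Shear matrix for horizontal shear with factor k = -2:
[[1, -2], [0, 1]]
Result: (0, 5) → (-10, 5)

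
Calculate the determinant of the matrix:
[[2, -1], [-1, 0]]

For a 2×2 matrix [[a, b], [c, d]], det = ad - bc
det = (2)(0) - (-1)(-1) = 0 - 1 = -1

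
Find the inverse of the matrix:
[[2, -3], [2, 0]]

For [[a,b],[c,d]], inverse = (1/det)·[[d,-b],[-c,a]]
det = (2)(0) - (-3)(2) = 0 - -6 = 6
Inverse = (1/6)·[[0, 3], [-2, 2]]
= [[0, 1/2], [-1/3, 1/3]]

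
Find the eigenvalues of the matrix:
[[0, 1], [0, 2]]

Characteristic equation: det(A - λI) = 0
λ² - (trace)λ + (det) = 0
trace = 0 + 2 = 2, det = (0)(2) - (1)(0) = 0
λ² - (2)λ + (0) = 0
λ = (2 ± √((2)² - 4·(0))) / 2 = (2 ± √4) / 2
Solving: λ = 0, 2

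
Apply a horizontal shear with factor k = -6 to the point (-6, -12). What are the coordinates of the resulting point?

Shear matrix for horizontal shear with factor k = -6:
[[1, -6], [0, 1]]
Result: (-6, -12) → (66, -12)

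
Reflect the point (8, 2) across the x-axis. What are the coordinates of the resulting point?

Reflection across x-axis: (8, 2) → (8, -2)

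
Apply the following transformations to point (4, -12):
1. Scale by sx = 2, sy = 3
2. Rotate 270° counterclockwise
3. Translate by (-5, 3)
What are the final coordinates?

Step 1: Scale → (8, -36)
Step 2: Rotate 270° → (-36, -8)
Step 3: Translate → (-41, -5)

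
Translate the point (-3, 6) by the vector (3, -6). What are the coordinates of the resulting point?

Translation by (3, -6) (homogeneous matrix [[1, 0, 3], [0, 1, -6], [0, 0, 1]]):
x' = -3 + 3 = 0
y' = 6 + -6 = 0
Result: (0, 0)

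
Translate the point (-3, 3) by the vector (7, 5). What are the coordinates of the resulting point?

Translation by (7, 5) (homogeneous matrix [[1, 0, 7], [0, 1, 5], [0, 0, 1]]):
x' = -3 + 7 = 4
y' = 3 + 5 = 8
Result: (4, 8)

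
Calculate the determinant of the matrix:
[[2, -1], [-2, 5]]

For a 2×2 matrix [[a, b], [c, d]], det = ad - bc
det = (2)(5) - (-1)(-2) = 10 - 2 = 8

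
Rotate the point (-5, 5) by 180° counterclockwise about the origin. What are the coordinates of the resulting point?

Rotation matrix for 180°: [[cos 180°, -sin 180°], [sin 180°, cos 180°]] = [[-1, 0], [0, -1]]
[[-1, 0], [0, -1]] × [-5, 5]ᵀ = [5, -5]ᵀ
Result: (5, -5)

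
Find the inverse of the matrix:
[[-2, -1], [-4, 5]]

For [[a,b],[c,d]], inverse = (1/det)·[[d,-b],[-c,a]]
det = (-2)(5) - (-1)(-4) = -10 - 4 = -14
Inverse = (1/-14)·[[5, 1], [4, -2]]
= [[-5/14, -1/14], [-2/7, 1/7]]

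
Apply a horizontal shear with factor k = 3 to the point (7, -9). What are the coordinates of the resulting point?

Shear matrix for horizontal shear with factor k = 3:
[[1, 3], [0, 1]]
Result: (7, -9) → (-20, -9)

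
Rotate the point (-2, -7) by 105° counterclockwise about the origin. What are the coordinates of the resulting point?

Rotation matrix for 105°: [[cos 105°, -sin 105°], [sin 105°, cos 105°]] ≈ [[-0.258819, -0.965926], [0.965926, -0.258819]]
[[-0.258819, -0.965926], [0.965926, -0.258819]] × [-2, -7]ᵀ ≈ [7.2791, -0.1201]ᵀ
Result: (7.2791, -0.1201)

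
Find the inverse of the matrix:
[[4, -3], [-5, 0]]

For [[a,b],[c,d]], inverse = (1/det)·[[d,-b],[-c,a]]
det = (4)(0) - (-3)(-5) = 0 - 15 = -15
Inverse = (1/-15)·[[0, 3], [5, 4]]
= [[0, -1/5], [-1/3, -4/15]]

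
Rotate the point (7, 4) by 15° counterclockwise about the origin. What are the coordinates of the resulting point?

Rotation matrix for 15°: [[cos 15°, -sin 15°], [sin 15°, cos 15°]] ≈ [[0.965926, -0.258819], [0.258819, 0.965926]]
[[0.965926, -0.258819], [0.258819, 0.965926]] × [7, 4]ᵀ ≈ [5.7262, 5.6754]ᵀ
Result: (5.7262, 5.6754)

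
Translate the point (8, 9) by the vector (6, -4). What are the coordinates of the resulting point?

Translation by (6, -4) (homogeneous matrix [[1, 0, 6], [0, 1, -4], [0, 0, 1]]):
x' = 8 + 6 = 14
y' = 9 + -4 = 5
Result: (14, 5)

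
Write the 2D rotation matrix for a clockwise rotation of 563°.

Rotation matrix formula: [[cos θ, -sin θ], [sin θ, cos θ]]
A clockwise rotation by 563° is equivalent to a counterclockwise rotation by -563°.
For θ = -563°:
cos(-563°) = -0.9205
sin(-563°) = 0.3907
Result: [[-0.9205, -0.3907], [0.3907, -0.9205]]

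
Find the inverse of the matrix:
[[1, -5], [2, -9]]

For [[a,b],[c,d]], inverse = (1/det)·[[d,-b],[-c,a]]
det = (1)(-9) - (-5)(2) = -9 - -10 = 1
Inverse = [[-9, 5], [-2, 1]]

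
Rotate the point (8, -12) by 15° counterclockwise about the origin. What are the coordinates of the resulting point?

Rotation matrix for 15°: [[cos 15°, -sin 15°], [sin 15°, cos 15°]] ≈ [[0.965926, -0.258819], [0.258819, 0.965926]]
[[0.965926, -0.258819], [0.258819, 0.965926]] × [8, -12]ᵀ ≈ [10.8332, -9.5206]ᵀ
Result: (10.8332, -9.5206)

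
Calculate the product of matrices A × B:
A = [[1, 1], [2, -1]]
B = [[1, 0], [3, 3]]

Matrix multiplication:
C[0][0] = 1×1 + 1×3 = 4
C[0][1] = 1×0 + 1×3 = 3
C[1][0] = 2×1 + -1×3 = -1
C[1][1] = 2×0 + -1×3 = -3
Result: [[4, 3], [-1, -3]]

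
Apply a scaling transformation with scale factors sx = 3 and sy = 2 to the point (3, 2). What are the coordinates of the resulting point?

Scaling matrix:
[[3, 0], [0, 2]]
Result: (3 × 3, 2 × 2) = (9, 4)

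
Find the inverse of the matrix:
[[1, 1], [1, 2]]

For [[a,b],[c,d]], inverse = (1/det)·[[d,-b],[-c,a]]
det = (1)(2) - (1)(1) = 2 - 1 = 1
Inverse = [[2, -1], [-1, 1]]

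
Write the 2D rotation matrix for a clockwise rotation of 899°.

Rotation matrix formula: [[cos θ, -sin θ], [sin θ, cos θ]]
A clockwise rotation by 899° is equivalent to a counterclockwise rotation by -899°.
For θ = -899°:
cos(-899°) = -0.9998
sin(-899°) = -0.0175
Result: [[-0.9998, 0.0175], [-0.0175, -0.9998]]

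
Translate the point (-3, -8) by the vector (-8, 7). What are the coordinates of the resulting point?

Translation by (-8, 7) (homogeneous matrix [[1, 0, -8], [0, 1, 7], [0, 0, 1]]):
x' = -3 + -8 = -11
y' = -8 + 7 = -1
Result: (-11, -1)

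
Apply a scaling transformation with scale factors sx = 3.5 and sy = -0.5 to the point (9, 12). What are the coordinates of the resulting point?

Scaling matrix:
[[3.50, 0], [0, -0.50]]
Result: (9 × 3.5, 12 × -0.5) = (31.5, -6)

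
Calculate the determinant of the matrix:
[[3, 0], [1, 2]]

For a 2×2 matrix [[a, b], [c, d]], det = ad - bc
det = (3)(2) - (0)(1) = 6 - 0 = 6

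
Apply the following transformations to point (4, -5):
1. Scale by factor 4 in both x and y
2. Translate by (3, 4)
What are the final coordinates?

Step 1: Scale (4, -5) by 4 → (16, -20)
Step 2: Translate by (3, 4) → (19, -16)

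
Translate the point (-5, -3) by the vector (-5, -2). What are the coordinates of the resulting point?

Translation by (-5, -2) (homogeneous matrix [[1, 0, -5], [0, 1, -2], [0, 0, 1]]):
x' = -5 + -5 = -10
y' = -3 + -2 = -5
Result: (-10, -5)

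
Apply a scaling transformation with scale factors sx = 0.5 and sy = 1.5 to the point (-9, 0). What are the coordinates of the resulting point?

Scaling matrix:
[[0.50, 0], [0, 1.50]]
Result: (-9 × 0.5, 0 × 1.5) = (-4.5, 0)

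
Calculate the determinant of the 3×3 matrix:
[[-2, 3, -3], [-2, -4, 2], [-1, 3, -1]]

Expansion along first row:
det = -2·det([[-4,2],[3,-1]]) - 3·det([[-2,2],[-1,-1]]) + -3·det([[-2,-4],[-1,3]])
    = -2·(-4·-1 - 2·3) - 3·(-2·-1 - 2·-1) + -3·(-2·3 - -4·-1)
    = -2·-2 - 3·4 + -3·-10
    = 4 + -12 + 30 = 22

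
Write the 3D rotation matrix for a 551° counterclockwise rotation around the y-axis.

Rotation matrix for counterclockwise 551° around y-axis:
cos(551°) = -0.9816, sin(551°) = -0.1908
Result: [[-0.9816, 0, -0.1908], [0, 1, 0], [0.1908, 0, -0.9816]]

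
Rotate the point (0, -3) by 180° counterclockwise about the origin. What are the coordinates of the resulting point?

Rotation matrix for 180°: [[cos 180°, -sin 180°], [sin 180°, cos 180°]] = [[-1, 0], [0, -1]]
[[-1, 0], [0, -1]] × [0, -3]ᵀ = [0, 3]ᵀ
Result: (0, 3)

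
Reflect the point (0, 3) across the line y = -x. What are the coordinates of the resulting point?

Reflection across line y = -x: (0, 3) → (-3, 0)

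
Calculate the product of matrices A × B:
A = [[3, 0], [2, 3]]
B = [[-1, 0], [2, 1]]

Matrix multiplication:
C[0][0] = 3×-1 + 0×2 = -3
C[0][1] = 3×0 + 0×1 = 0
C[1][0] = 2×-1 + 3×2 = 4
C[1][1] = 2×0 + 3×1 = 3
Result: [[-3, 0], [4, 3]]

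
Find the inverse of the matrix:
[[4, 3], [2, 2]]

For [[a,b],[c,d]], inverse = (1/det)·[[d,-b],[-c,a]]
det = (4)(2) - (3)(2) = 8 - 6 = 2
Inverse = (1/2)·[[2, -3], [-2, 4]]
= [[1, -3/2], [-1, 2]]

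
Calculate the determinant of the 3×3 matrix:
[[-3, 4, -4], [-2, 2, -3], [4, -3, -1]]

Expansion along first row:
det = -3·det([[2,-3],[-3,-1]]) - 4·det([[-2,-3],[4,-1]]) + -4·det([[-2,2],[4,-3]])
    = -3·(2·-1 - -3·-3) - 4·(-2·-1 - -3·4) + -4·(-2·-3 - 2·4)
    = -3·-11 - 4·14 + -4·-2
    = 33 + -56 + 8 = -15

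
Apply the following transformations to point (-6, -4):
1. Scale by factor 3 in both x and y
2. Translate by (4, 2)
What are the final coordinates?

Step 1: Scale (-6, -4) by 3 → (-18, -12)
Step 2: Translate by (4, 2) → (-14, -10)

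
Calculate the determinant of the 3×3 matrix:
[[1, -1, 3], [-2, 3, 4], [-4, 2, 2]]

Expansion along first row:
det = 1·det([[3,4],[2,2]]) - -1·det([[-2,4],[-4,2]]) + 3·det([[-2,3],[-4,2]])
    = 1·(3·2 - 4·2) - -1·(-2·2 - 4·-4) + 3·(-2·2 - 3·-4)
    = 1·-2 - -1·12 + 3·8
    = -2 + 12 + 24 = 34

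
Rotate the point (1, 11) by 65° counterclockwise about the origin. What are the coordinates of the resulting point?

Rotation matrix for 65°: [[cos 65°, -sin 65°], [sin 65°, cos 65°]] ≈ [[0.422618, -0.906308], [0.906308, 0.422618]]
[[0.422618, -0.906308], [0.906308, 0.422618]] × [1, 11]ᵀ ≈ [-9.5468, 5.5551]ᵀ
Result: (-9.5468, 5.5551)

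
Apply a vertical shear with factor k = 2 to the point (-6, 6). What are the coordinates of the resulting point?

Shear matrix for vertical shear with factor k = 2:
[[1, 0], [2, 1]]
Result: (-6, 6) → (-6, -6)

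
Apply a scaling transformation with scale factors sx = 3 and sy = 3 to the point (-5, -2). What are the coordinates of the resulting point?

Scaling matrix:
[[3, 0], [0, 3]]
Result: (-5 × 3, -2 × 3) = (-15, -6)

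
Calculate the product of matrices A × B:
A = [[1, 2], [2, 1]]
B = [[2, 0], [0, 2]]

Matrix multiplication:
C[0][0] = 1×2 + 2×0 = 2
C[0][1] = 1×0 + 2×2 = 4
C[1][0] = 2×2 + 1×0 = 4
C[1][1] = 2×0 + 1×2 = 2
Result: [[2, 4], [4, 2]]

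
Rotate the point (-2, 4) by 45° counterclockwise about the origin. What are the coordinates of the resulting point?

Rotation matrix for 45°: [[cos 45°, -sin 45°], [sin 45°, cos 45°]] ≈ [[0.707107, -0.707107], [0.707107, 0.707107]]
[[0.707107, -0.707107], [0.707107, 0.707107]] × [-2, 4]ᵀ ≈ [-4.2426, 1.4142]ᵀ
Result: (-4.2426, 1.4142)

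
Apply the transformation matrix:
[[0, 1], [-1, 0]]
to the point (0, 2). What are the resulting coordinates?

Matrix multiplication:
[[0, 1], [-1, 0]] × [0, 2]ᵀ
= [(0)(0) + (1)(2), (-1)(0) + (0)(2)]ᵀ
= [2, 0]ᵀ
Result: (2, 0)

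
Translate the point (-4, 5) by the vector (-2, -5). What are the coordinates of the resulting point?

Translation by (-2, -5) (homogeneous matrix [[1, 0, -2], [0, 1, -5], [0, 0, 1]]):
x' = -4 + -2 = -6
y' = 5 + -5 = 0
Result: (-6, 0)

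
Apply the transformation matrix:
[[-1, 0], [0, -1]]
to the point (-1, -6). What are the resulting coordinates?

Matrix multiplication:
[[-1, 0], [0, -1]] × [-1, -6]ᵀ
= [(-1)(-1) + (0)(-6), (0)(-1) + (-1)(-6)]ᵀ
= [1, 6]ᵀ
Result: (1, 6)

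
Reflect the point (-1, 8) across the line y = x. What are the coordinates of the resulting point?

Reflection across line y = x: (-1, 8) → (8, -1)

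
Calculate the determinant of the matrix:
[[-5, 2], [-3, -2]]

For a 2×2 matrix [[a, b], [c, d]], det = ad - bc
det = (-5)(-2) - (2)(-3) = 10 - -6 = 16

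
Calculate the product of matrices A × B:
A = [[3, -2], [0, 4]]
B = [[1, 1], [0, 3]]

Matrix multiplication:
C[0][0] = 3×1 + -2×0 = 3
C[0][1] = 3×1 + -2×3 = -3
C[1][0] = 0×1 + 4×0 = 0
C[1][1] = 0×1 + 4×3 = 12
Result: [[3, -3], [0, 12]]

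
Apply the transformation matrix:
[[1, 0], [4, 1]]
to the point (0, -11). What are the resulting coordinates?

Matrix multiplication:
[[1, 0], [4, 1]] × [0, -11]ᵀ
= [(1)(0) + (0)(-11), (4)(0) + (1)(-11)]ᵀ
= [0, -11]ᵀ
Result: (0, -11)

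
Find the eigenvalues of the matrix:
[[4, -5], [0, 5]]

Characteristic equation: det(A - λI) = 0
λ² - (trace)λ + (det) = 0
trace = 4 + 5 = 9, det = (4)(5) - (-5)(0) = 20
λ² - (9)λ + (20) = 0
λ = (9 ± √((9)² - 4·(20))) / 2 = (9 ± √1) / 2
Solving: λ = 4, 5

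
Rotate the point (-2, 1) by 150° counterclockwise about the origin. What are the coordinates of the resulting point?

Rotation matrix for 150°: [[cos 150°, -sin 150°], [sin 150°, cos 150°]] ≈ [[-0.866025, -0.500000], [0.500000, -0.866025]]
[[-0.866025, -0.500000], [0.500000, -0.866025]] × [-2, 1]ᵀ ≈ [1.2321, -1.8660]ᵀ
Result: (1.2321, -1.8660)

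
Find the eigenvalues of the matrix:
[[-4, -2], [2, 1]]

Characteristic equation: det(A - λI) = 0
λ² - (trace)λ + (det) = 0
trace = -4 + 1 = -3, det = (-4)(1) - (-2)(2) = 0
λ² - (-3)λ + (0) = 0
λ = (-3 ± √((-3)² - 4·(0))) / 2 = (-3 ± √9) / 2
Solving: λ = -3, 0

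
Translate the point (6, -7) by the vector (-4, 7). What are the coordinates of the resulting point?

Translation by (-4, 7) (homogeneous matrix [[1, 0, -4], [0, 1, 7], [0, 0, 1]]):
x' = 6 + -4 = 2
y' = -7 + 7 = 0
Result: (2, 0)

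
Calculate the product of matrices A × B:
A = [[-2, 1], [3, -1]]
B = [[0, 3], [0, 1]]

Matrix multiplication:
C[0][0] = -2×0 + 1×0 = 0
C[0][1] = -2×3 + 1×1 = -5
C[1][0] = 3×0 + -1×0 = 0
C[1][1] = 3×3 + -1×1 = 8
Result: [[0, -5], [0, 8]]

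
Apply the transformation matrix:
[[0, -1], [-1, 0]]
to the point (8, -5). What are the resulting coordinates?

Matrix multiplication:
[[0, -1], [-1, 0]] × [8, -5]ᵀ
= [(0)(8) + (-1)(-5), (-1)(8) + (0)(-5)]ᵀ
= [5, -8]ᵀ
Result: (5, -8)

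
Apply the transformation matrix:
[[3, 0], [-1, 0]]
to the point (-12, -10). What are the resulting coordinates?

Matrix multiplication:
[[3, 0], [-1, 0]] × [-12, -10]ᵀ
= [(3)(-12) + (0)(-10), (-1)(-12) + (0)(-10)]ᵀ
= [-36, 12]ᵀ
Result: (-36, 12)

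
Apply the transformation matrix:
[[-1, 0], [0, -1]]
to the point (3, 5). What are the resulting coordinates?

Matrix multiplication:
[[-1, 0], [0, -1]] × [3, 5]ᵀ
= [(-1)(3) + (0)(5), (0)(3) + (-1)(5)]ᵀ
= [-3, -5]ᵀ
Result: (-3, -5)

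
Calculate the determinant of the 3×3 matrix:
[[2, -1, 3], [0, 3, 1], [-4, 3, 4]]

Expansion along first row:
det = 2·det([[3,1],[3,4]]) - -1·det([[0,1],[-4,4]]) + 3·det([[0,3],[-4,3]])
    = 2·(3·4 - 1·3) - -1·(0·4 - 1·-4) + 3·(0·3 - 3·-4)
    = 2·9 - -1·4 + 3·12
    = 18 + 4 + 36 = 58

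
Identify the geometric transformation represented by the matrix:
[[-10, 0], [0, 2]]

This matrix represents: non-uniform scaling by sx = -10, sy = 2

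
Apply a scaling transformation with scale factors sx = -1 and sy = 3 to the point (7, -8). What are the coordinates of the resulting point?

Scaling matrix:
[[-1, 0], [0, 3]]
Result: (7 × -1, -8 × 3) = (-7, -24)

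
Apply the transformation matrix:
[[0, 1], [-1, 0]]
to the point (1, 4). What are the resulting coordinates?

Matrix multiplication:
[[0, 1], [-1, 0]] × [1, 4]ᵀ
= [(0)(1) + (1)(4), (-1)(1) + (0)(4)]ᵀ
= [4, -1]ᵀ
Result: (4, -1)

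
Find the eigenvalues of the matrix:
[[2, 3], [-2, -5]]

Characteristic equation: det(A - λI) = 0
λ² - (trace)λ + (det) = 0
trace = 2 + -5 = -3, det = (2)(-5) - (3)(-2) = -4
λ² - (-3)λ + (-4) = 0
λ = (-3 ± √((-3)² - 4·(-4))) / 2 = (-3 ± √25) / 2
Solving: λ = -4, 1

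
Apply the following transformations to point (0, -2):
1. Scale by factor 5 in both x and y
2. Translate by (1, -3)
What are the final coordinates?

Step 1: Scale (0, -2) by 5 → (0, -10)
Step 2: Translate by (1, -3) → (1, -13)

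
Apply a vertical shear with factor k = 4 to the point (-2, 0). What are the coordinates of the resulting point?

Shear matrix for vertical shear with factor k = 4:
[[1, 0], [4, 1]]
Result: (-2, 0) → (-2, -8)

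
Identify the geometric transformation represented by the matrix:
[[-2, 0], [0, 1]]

This matrix represents: non-uniform scaling by sx = -2, sy = 1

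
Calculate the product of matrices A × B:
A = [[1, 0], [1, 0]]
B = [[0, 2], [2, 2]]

Matrix multiplication:
C[0][0] = 1×0 + 0×2 = 0
C[0][1] = 1×2 + 0×2 = 2
C[1][0] = 1×0 + 0×2 = 0
C[1][1] = 1×2 + 0×2 = 2
Result: [[0, 2], [0, 2]]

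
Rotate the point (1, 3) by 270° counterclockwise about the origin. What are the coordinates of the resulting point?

Rotation matrix for 270°: [[cos 270°, -sin 270°], [sin 270°, cos 270°]] = [[0, 1], [-1, 0]]
[[0, 1], [-1, 0]] × [1, 3]ᵀ = [3, -1]ᵀ
Result: (3, -1)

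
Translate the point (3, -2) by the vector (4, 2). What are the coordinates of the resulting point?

Translation by (4, 2) (homogeneous matrix [[1, 0, 4], [0, 1, 2], [0, 0, 1]]):
x' = 3 + 4 = 7
y' = -2 + 2 = 0
Result: (7, 0)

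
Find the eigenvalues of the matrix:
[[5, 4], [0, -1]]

Characteristic equation: det(A - λI) = 0
λ² - (trace)λ + (det) = 0
trace = 5 + -1 = 4, det = (5)(-1) - (4)(0) = -5
λ² - (4)λ + (-5) = 0
λ = (4 ± √((4)² - 4·(-5))) / 2 = (4 ± √36) / 2
Solving: λ = -1, 5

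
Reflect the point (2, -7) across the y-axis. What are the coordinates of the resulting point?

Reflection across y-axis: (2, -7) → (-2, -7)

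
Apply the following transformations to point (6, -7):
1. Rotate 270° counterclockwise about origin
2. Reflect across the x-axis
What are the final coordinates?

Step 1: Rotate 270° → (-7, -6)
Step 2: Reflect across x-axis → (-7, 6)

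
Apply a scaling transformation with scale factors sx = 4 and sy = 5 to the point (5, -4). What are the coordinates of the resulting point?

Scaling matrix:
[[4, 0], [0, 5]]
Result: (5 × 4, -4 × 5) = (20, -20)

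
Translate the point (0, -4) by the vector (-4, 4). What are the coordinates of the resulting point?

Translation by (-4, 4) (homogeneous matrix [[1, 0, -4], [0, 1, 4], [0, 0, 1]]):
x' = 0 + -4 = -4
y' = -4 + 4 = 0
Result: (-4, 0)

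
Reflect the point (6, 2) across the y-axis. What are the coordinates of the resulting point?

Reflection across y-axis: (6, 2) → (-6, 2)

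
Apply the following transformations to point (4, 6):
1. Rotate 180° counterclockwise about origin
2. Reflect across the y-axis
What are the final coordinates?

Step 1: Rotate 180° → (-4, -6)
Step 2: Reflect across y-axis → (4, -6)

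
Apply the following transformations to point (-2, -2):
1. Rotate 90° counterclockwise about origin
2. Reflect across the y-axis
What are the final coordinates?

Step 1: Rotate 90° → (2, -2)
Step 2: Reflect across y-axis → (-2, -2)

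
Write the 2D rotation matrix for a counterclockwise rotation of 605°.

Rotation matrix formula: [[cos θ, -sin θ], [sin θ, cos θ]]
For θ = 605°:
cos(605°) = -0.4226
sin(605°) = -0.9063
Result: [[-0.4226, 0.9063], [-0.9063, -0.4226]]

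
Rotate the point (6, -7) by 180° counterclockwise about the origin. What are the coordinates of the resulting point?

Rotation matrix for 180°: [[cos 180°, -sin 180°], [sin 180°, cos 180°]] = [[-1, 0], [0, -1]]
[[-1, 0], [0, -1]] × [6, -7]ᵀ = [-6, 7]ᵀ
Result: (-6, 7)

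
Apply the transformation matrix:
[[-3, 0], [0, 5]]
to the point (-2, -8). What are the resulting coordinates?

Matrix multiplication:
[[-3, 0], [0, 5]] × [-2, -8]ᵀ
= [(-3)(-2) + (0)(-8), (0)(-2) + (5)(-8)]ᵀ
= [6, -40]ᵀ
Result: (6, -40)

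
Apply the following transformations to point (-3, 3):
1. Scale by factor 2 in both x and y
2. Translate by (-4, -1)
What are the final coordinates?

Step 1: Scale (-3, 3) by 2 → (-6, 6)
Step 2: Translate by (-4, -1) → (-10, 5)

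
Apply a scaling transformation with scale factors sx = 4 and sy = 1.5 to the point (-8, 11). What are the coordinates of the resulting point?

Scaling matrix:
[[4, 0], [0, 1.50]]
Result: (-8 × 4, 11 × 1.5) = (-32, 16.5)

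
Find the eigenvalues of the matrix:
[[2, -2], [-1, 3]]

Characteristic equation: det(A - λI) = 0
λ² - (trace)λ + (det) = 0
trace = 2 + 3 = 5, det = (2)(3) - (-2)(-1) = 4
λ² - (5)λ + (4) = 0
λ = (5 ± √((5)² - 4·(4))) / 2 = (5 ± √9) / 2
Solving: λ = 1, 4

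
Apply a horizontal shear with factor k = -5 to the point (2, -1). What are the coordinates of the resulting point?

Shear matrix for horizontal shear with factor k = -5:
[[1, -5], [0, 1]]
Result: (2, -1) → (7, -1)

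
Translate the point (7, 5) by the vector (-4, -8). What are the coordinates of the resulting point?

Translation by (-4, -8) (homogeneous matrix [[1, 0, -4], [0, 1, -8], [0, 0, 1]]):
x' = 7 + -4 = 3
y' = 5 + -8 = -3
Result: (3, -3)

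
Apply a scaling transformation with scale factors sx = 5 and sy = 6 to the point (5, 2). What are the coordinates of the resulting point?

Scaling matrix:
[[5, 0], [0, 6]]
Result: (5 × 5, 2 × 6) = (25, 12)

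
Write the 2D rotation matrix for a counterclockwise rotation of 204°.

Rotation matrix formula: [[cos θ, -sin θ], [sin θ, cos θ]]
For θ = 204°:
cos(204°) = -0.9135
sin(204°) = -0.4067
Result: [[-0.9135, 0.4067], [-0.4067, -0.9135]]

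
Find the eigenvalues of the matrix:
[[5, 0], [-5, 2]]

Characteristic equation: det(A - λI) = 0
λ² - (trace)λ + (det) = 0
trace = 5 + 2 = 7, det = (5)(2) - (0)(-5) = 10
λ² - (7)λ + (10) = 0
λ = (7 ± √((7)² - 4·(10))) / 2 = (7 ± √9) / 2
Solving: λ = 2, 5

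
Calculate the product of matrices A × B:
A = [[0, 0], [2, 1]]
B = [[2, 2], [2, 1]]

Matrix multiplication:
C[0][0] = 0×2 + 0×2 = 0
C[0][1] = 0×2 + 0×1 = 0
C[1][0] = 2×2 + 1×2 = 6
C[1][1] = 2×2 + 1×1 = 5
Result: [[0, 0], [6, 5]]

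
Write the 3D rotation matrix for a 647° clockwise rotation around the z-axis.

Rotation matrix for clockwise 647° around z-axis:
A clockwise rotation by 647° is a counterclockwise rotation by -647°.
cos(-647°) = 0.2924, sin(-647°) = 0.9563
Result: [[0.2924, -0.9563, 0], [0.9563, 0.2924, 0], [0, 0, 1]]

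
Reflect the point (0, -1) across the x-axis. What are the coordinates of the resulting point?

Reflection across x-axis: (0, -1) → (0, 1)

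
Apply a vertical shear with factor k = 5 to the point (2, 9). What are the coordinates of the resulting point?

Shear matrix for vertical shear with factor k = 5:
[[1, 0], [5, 1]]
Result: (2, 9) → (2, 19)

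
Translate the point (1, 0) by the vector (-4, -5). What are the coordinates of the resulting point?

Translation by (-4, -5) (homogeneous matrix [[1, 0, -4], [0, 1, -5], [0, 0, 1]]):
x' = 1 + -4 = -3
y' = 0 + -5 = -5
Result: (-3, -5)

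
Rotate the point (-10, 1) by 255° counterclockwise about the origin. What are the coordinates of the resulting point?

Rotation matrix for 255°: [[cos 255°, -sin 255°], [sin 255°, cos 255°]] ≈ [[-0.258819, 0.965926], [-0.965926, -0.258819]]
[[-0.258819, 0.965926], [-0.965926, -0.258819]] × [-10, 1]ᵀ ≈ [3.5541, 9.4004]ᵀ
Result: (3.5541, 9.4004)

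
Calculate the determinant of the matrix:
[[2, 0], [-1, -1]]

For a 2×2 matrix [[a, b], [c, d]], det = ad - bc
det = (2)(-1) - (0)(-1) = -2 - 0 = -2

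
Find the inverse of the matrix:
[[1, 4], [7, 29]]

For [[a,b],[c,d]], inverse = (1/det)·[[d,-b],[-c,a]]
det = (1)(29) - (4)(7) = 29 - 28 = 1
Inverse = [[29, -4], [-7, 1]]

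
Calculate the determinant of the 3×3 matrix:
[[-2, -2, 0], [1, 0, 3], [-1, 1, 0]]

Expansion along first row:
det = -2·det([[0,3],[1,0]]) - -2·det([[1,3],[-1,0]]) + 0·det([[1,0],[-1,1]])
    = -2·(0·0 - 3·1) - -2·(1·0 - 3·-1) + 0·(1·1 - 0·-1)
    = -2·-3 - -2·3 + 0·1
    = 6 + 6 + 0 = 12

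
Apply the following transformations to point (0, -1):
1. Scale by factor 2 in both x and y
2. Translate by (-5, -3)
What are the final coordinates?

Step 1: Scale (0, -1) by 2 → (0, -2)
Step 2: Translate by (-5, -3) → (-5, -5)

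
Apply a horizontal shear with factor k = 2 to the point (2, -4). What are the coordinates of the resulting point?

Shear matrix for horizontal shear with factor k = 2:
[[1, 2], [0, 1]]
Result: (2, -4) → (-6, -4)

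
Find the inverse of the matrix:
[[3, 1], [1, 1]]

For [[a,b],[c,d]], inverse = (1/det)·[[d,-b],[-c,a]]
det = (3)(1) - (1)(1) = 3 - 1 = 2
Inverse = (1/2)·[[1, -1], [-1, 3]]
= [[1/2, -1/2], [-1/2, 3/2]]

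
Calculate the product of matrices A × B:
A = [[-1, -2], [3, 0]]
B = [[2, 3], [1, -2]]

Matrix multiplication:
C[0][0] = -1×2 + -2×1 = -4
C[0][1] = -1×3 + -2×-2 = 1
C[1][0] = 3×2 + 0×1 = 6
C[1][1] = 3×3 + 0×-2 = 9
Result: [[-4, 1], [6, 9]]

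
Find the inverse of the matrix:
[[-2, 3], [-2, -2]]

For [[a,b],[c,d]], inverse = (1/det)·[[d,-b],[-c,a]]
det = (-2)(-2) - (3)(-2) = 4 - -6 = 10
Inverse = (1/10)·[[-2, -3], [2, -2]]
= [[-1/5, -3/10], [1/5, -1/5]]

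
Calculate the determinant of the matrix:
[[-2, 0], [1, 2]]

For a 2×2 matrix [[a, b], [c, d]], det = ad - bc
det = (-2)(2) - (0)(1) = -4 - 0 = -4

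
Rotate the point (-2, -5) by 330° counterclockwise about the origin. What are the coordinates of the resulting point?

Rotation matrix for 330°: [[cos 330°, -sin 330°], [sin 330°, cos 330°]] ≈ [[0.866025, 0.500000], [-0.500000, 0.866025]]
[[0.866025, 0.500000], [-0.500000, 0.866025]] × [-2, -5]ᵀ ≈ [-4.2321, -3.3301]ᵀ
Result: (-4.2321, -3.3301)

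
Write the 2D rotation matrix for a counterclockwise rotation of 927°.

Rotation matrix formula: [[cos θ, -sin θ], [sin θ, cos θ]]
For θ = 927°:
cos(927°) = -0.8910
sin(927°) = -0.4540
Result: [[-0.8910, 0.4540], [-0.4540, -0.8910]]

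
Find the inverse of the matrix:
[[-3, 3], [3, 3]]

For [[a,b],[c,d]], inverse = (1/det)·[[d,-b],[-c,a]]
det = (-3)(3) - (3)(3) = -9 - 9 = -18
Inverse = (1/-18)·[[3, -3], [-3, -3]]
= [[-1/6, 1/6], [1/6, 1/6]]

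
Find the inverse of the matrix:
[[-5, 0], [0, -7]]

For [[a,b],[c,d]], inverse = (1/det)·[[d,-b],[-c,a]]
det = (-5)(-7) - (0)(0) = 35 - 0 = 35
Inverse = (1/35)·[[-7, 0], [0, -5]]
= [[-1/5, 0], [0, -1/7]]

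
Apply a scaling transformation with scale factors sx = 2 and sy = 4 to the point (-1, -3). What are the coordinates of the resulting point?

Scaling matrix:
[[2, 0], [0, 4]]
Result: (-1 × 2, -3 × 4) = (-2, -12)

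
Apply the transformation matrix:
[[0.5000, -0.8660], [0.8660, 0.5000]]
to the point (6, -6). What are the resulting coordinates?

Matrix multiplication:
[[0.5000, -0.8660], [0.8660, 0.5000]] × [6, -6]ᵀ
= [(0.5000)(6) + (-0.8660)(-6), (0.8660)(6) + (0.5000)(-6)]ᵀ
= [8.1960, 2.1960]ᵀ
Result: (8.1960, 2.1960)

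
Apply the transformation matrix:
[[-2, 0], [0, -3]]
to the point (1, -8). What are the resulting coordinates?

Matrix multiplication:
[[-2, 0], [0, -3]] × [1, -8]ᵀ
= [(-2)(1) + (0)(-8), (0)(1) + (-3)(-8)]ᵀ
= [-2, 24]ᵀ
Result: (-2, 24)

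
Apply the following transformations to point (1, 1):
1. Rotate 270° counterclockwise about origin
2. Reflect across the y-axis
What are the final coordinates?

Step 1: Rotate 270° → (1, -1)
Step 2: Reflect across y-axis → (-1, -1)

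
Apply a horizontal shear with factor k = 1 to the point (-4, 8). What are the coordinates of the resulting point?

Shear matrix for horizontal shear with factor k = 1:
[[1, 1], [0, 1]]
Result: (-4, 8) → (4, 8)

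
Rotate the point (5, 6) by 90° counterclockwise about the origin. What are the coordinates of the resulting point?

Rotation matrix for 90°: [[cos 90°, -sin 90°], [sin 90°, cos 90°]] = [[0, -1], [1, 0]]
[[0, -1], [1, 0]] × [5, 6]ᵀ = [-6, 5]ᵀ
Result: (-6, 5)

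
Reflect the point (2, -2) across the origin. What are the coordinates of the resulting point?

Reflection across origin: (2, -2) → (-2, 2)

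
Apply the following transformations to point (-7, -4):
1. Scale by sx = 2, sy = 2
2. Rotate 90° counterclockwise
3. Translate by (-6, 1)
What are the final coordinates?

Step 1: Scale → (-14, -8)
Step 2: Rotate 90° → (8, -14)
Step 3: Translate → (2, -13)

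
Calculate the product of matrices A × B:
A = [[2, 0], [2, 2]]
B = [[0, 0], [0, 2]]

Matrix multiplication:
C[0][0] = 2×0 + 0×0 = 0
C[0][1] = 2×0 + 0×2 = 0
C[1][0] = 2×0 + 2×0 = 0
C[1][1] = 2×0 + 2×2 = 4
Result: [[0, 0], [0, 4]]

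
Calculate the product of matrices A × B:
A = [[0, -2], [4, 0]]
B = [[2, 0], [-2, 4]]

Matrix multiplication:
C[0][0] = 0×2 + -2×-2 = 4
C[0][1] = 0×0 + -2×4 = -8
C[1][0] = 4×2 + 0×-2 = 8
C[1][1] = 4×0 + 0×4 = 0
Result: [[4, -8], [8, 0]]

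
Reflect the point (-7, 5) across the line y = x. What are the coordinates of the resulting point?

Reflection across line y = x: (-7, 5) → (5, -7)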